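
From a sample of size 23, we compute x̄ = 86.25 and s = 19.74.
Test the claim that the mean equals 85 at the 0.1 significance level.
One-sample t-test:
H₀: μ = 85
H₁: μ ≠ 85
df = n - 1 = 22
t = (x̄ - μ₀) / (s/√n) = (86.25 - 85) / (19.74/√23) = 0.304
p-value = 0.7642

Since p-value > α = 0.1, we fail to reject H₀.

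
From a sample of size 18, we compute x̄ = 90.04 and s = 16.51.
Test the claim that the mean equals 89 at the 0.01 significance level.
One-sample t-test:
H₀: μ = 89
H₁: μ ≠ 89
df = n - 1 = 17
t = (x̄ - μ₀) / (s/√n) = (90.04 - 89) / (16.51/√18) = 0.267
p-value = 0.7925

Since p-value > α = 0.01, we fail to reject H₀.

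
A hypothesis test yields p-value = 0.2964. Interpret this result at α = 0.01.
Since p = 0.2964 > α = 0.01, fail to reject H₀.
There is insufficient evidence to reject the null hypothesis; the result is not statistically significant at the 0.01 level.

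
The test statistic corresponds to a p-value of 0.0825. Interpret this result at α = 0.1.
Since p = 0.0825 < α = 0.1, reject H₀.
There is sufficient evidence to reject the null hypothesis; the result is statistically significant at the 0.1 level.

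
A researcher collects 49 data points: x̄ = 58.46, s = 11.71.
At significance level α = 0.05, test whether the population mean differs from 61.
One-sample t-test:
H₀: μ = 61
H₁: μ ≠ 61
df = n - 1 = 48
t = (x̄ - μ₀) / (s/√n) = (58.46 - 61) / (11.71/√49) = -1.518
p-value = 0.1355

Since p-value > α = 0.05, we fail to reject H₀.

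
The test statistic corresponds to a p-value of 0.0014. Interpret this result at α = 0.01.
Since p = 0.0014 < α = 0.01, reject H₀.
There is sufficient evidence to reject the null hypothesis; the result is statistically significant at the 0.01 level.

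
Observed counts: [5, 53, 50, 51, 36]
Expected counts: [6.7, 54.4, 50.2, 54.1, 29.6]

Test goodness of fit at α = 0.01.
Chi-square goodness of fit test:
H₀: observed counts match expected distribution
H₁: observed counts differ from expected distribution
df = k - 1 = 4
χ² = Σ(O - E)²/E
   = (5 - 6.7)²/6.7 + (53 - 54.4)²/54.4 + (50 - 50.2)²/50.2 + (51 - 54.1)²/54.1 + (36 - 29.6)²/29.6
   = 0.431 + 0.036 + 0.001 + 0.178 + 1.384
   = 2.03
p-value = 0.7303

Since p-value > α = 0.01, we fail to reject H₀.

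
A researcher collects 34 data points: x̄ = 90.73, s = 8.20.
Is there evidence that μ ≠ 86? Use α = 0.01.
One-sample t-test:
H₀: μ = 86
H₁: μ ≠ 86
df = n - 1 = 33
t = (x̄ - μ₀) / (s/√n) = (90.73 - 86) / (8.20/√34) = 3.363
p-value = 0.0020

Since p-value < α = 0.01, we reject H₀.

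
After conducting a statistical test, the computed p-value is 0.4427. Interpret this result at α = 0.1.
Since p = 0.4427 > α = 0.1, fail to reject H₀.
There is insufficient evidence to reject the null hypothesis; the result is not statistically significant at the 0.1 level.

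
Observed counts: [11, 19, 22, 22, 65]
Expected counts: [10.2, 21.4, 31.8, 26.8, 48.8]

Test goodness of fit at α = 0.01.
Chi-square goodness of fit test:
H₀: observed counts match expected distribution
H₁: observed counts differ from expected distribution
df = k - 1 = 4
χ² = Σ(O - E)²/E
   = (11 - 10.2)²/10.2 + (19 - 21.4)²/21.4 + (22 - 31.8)²/31.8 + (22 - 26.8)²/26.8 + (65 - 48.8)²/48.8
   = 0.063 + 0.269 + 3.020 + 0.860 + 5.378
   = 9.59
p-value = 0.0479

Since p-value > α = 0.01, we fail to reject H₀.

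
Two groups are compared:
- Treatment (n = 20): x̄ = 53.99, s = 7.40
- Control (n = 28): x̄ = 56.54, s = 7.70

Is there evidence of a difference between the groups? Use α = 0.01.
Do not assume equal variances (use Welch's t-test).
Welch's two-sample t-test:
H₀: μ₁ = μ₂
H₁: μ₁ ≠ μ₂
s₁²/n₁ = 7.40²/20 = 2.7380,  s₂²/n₂ = 7.70²/28 = 2.1175
SE = √(s₁²/n₁ + s₂²/n₂) = √(2.7380 + 2.1175) = 2.2035
df (Welch-Satterthwaite) = (s₁²/n₁ + s₂²/n₂)² / [(s₁²/n₁)²/(n₁-1) + (s₂²/n₂)²/(n₂-1)] ≈ 42.05
t = (x̄₁ - x̄₂) / SE = (53.99 - 56.54) / 2.2035 = -2.55 / 2.2035 = -1.157
p-value = 0.2537

Since p-value > α = 0.01, we fail to reject H₀.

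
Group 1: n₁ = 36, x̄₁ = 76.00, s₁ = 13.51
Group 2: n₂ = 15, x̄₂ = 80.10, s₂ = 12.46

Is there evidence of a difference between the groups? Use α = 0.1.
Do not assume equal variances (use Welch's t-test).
Welch's two-sample t-test:
H₀: μ₁ = μ₂
H₁: μ₁ ≠ μ₂
s₁²/n₁ = 13.51²/36 = 5.0700,  s₂²/n₂ = 12.46²/15 = 10.3501
SE = √(s₁²/n₁ + s₂²/n₂) = √(5.0700 + 10.3501) = 3.9268
df (Welch-Satterthwaite) = (s₁²/n₁ + s₂²/n₂)² / [(s₁²/n₁)²/(n₁-1) + (s₂²/n₂)²/(n₂-1)] ≈ 28.35
t = (x̄₁ - x̄₂) / SE = (76.00 - 80.10) / 3.9268 = -4.10 / 3.9268 = -1.044
p-value = 0.3053

Since p-value > α = 0.1, we fail to reject H₀.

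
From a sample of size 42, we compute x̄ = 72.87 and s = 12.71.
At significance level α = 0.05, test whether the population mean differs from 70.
One-sample t-test:
H₀: μ = 70
H₁: μ ≠ 70
df = n - 1 = 41
t = (x̄ - μ₀) / (s/√n) = (72.87 - 70) / (12.71/√42) = 1.463
p-value = 0.1510

Since p-value > α = 0.05, we fail to reject H₀.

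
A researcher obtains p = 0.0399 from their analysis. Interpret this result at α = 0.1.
Since p = 0.0399 < α = 0.1, reject H₀.
There is sufficient evidence to reject the null hypothesis; the result is statistically significant at the 0.1 level.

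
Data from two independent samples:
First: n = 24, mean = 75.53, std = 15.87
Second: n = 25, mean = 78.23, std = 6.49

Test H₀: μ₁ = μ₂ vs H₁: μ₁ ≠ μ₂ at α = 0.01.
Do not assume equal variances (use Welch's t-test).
Welch's two-sample t-test:
H₀: μ₁ = μ₂
H₁: μ₁ ≠ μ₂
s₁²/n₁ = 15.87²/24 = 10.4940,  s₂²/n₂ = 6.49²/25 = 1.6848
SE = √(s₁²/n₁ + s₂²/n₂) = √(10.4940 + 1.6848) = 3.4898
df (Welch-Satterthwaite) = (s₁²/n₁ + s₂²/n₂)² / [(s₁²/n₁)²/(n₁-1) + (s₂²/n₂)²/(n₂-1)] ≈ 30.23
t = (x̄₁ - x̄₂) / SE = (75.53 - 78.23) / 3.4898 = -2.70 / 3.4898 = -0.774
p-value = 0.4451

Since p-value > α = 0.01, we fail to reject H₀.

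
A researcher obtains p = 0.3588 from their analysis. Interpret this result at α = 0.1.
Since p = 0.3588 > α = 0.1, fail to reject H₀.
There is insufficient evidence to reject the null hypothesis; the result is not statistically significant at the 0.1 level.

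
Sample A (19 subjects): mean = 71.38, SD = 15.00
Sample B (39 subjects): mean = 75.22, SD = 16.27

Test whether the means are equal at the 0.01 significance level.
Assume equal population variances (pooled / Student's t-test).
Student's two-sample t-test (equal variances):
H₀: μ₁ = μ₂
H₁: μ₁ ≠ μ₂
df = n₁ + n₂ - 2 = 56
Pooled variance s_p² = [(n₁-1)s₁² + (n₂-1)s₂²] / (n₁ + n₂ - 2) = [(18)(15.00²) + (38)(16.27²)] / 56 = 251.9480
SE = √(s_p²(1/n₁ + 1/n₂)) = √(251.9480 × (1/19 + 1/39)) = 4.4408
t = (x̄₁ - x̄₂) / SE = (71.38 - 75.22) / 4.4408 = -3.84 / 4.4408 = -0.865
p-value = 0.3909

Since p-value > α = 0.01, we fail to reject H₀.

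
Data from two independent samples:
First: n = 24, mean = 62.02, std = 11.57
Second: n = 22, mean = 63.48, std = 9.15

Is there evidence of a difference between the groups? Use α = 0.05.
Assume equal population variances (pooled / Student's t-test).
Student's two-sample t-test (equal variances):
H₀: μ₁ = μ₂
H₁: μ₁ ≠ μ₂
df = n₁ + n₂ - 2 = 44
Pooled variance s_p² = [(n₁-1)s₁² + (n₂-1)s₂²] / (n₁ + n₂ - 2) = [(23)(11.57²) + (21)(9.15²)] / 44 = 109.9333
SE = √(s_p²(1/n₁ + 1/n₂)) = √(109.9333 × (1/24 + 1/22)) = 3.0948
t = (x̄₁ - x̄₂) / SE = (62.02 - 63.48) / 3.0948 = -1.46 / 3.0948 = -0.472
p-value = 0.6394

Since p-value > α = 0.05, we fail to reject H₀.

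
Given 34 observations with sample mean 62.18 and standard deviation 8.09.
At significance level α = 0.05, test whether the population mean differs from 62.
One-sample t-test:
H₀: μ = 62
H₁: μ ≠ 62
df = n - 1 = 33
t = (x̄ - μ₀) / (s/√n) = (62.18 - 62) / (8.09/√34) = 0.130
p-value = 0.8976

Since p-value > α = 0.05, we fail to reject H₀.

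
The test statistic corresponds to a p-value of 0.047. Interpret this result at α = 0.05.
Since p = 0.047 < α = 0.05, reject H₀.
There is sufficient evidence to reject the null hypothesis; the result is statistically significant at the 0.05 level.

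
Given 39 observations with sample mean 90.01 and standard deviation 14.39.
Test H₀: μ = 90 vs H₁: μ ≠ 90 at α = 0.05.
One-sample t-test:
H₀: μ = 90
H₁: μ ≠ 90
df = n - 1 = 38
t = (x̄ - μ₀) / (s/√n) = (90.01 - 90) / (14.39/√39) = 0.004
p-value = 0.9966

Since p-value > α = 0.05, we fail to reject H₀.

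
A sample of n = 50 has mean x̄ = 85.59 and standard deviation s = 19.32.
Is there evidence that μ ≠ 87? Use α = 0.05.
One-sample t-test:
H₀: μ = 87
H₁: μ ≠ 87
df = n - 1 = 49
t = (x̄ - μ₀) / (s/√n) = (85.59 - 87) / (19.32/√50) = -0.516
p-value = 0.6081

Since p-value > α = 0.05, we fail to reject H₀.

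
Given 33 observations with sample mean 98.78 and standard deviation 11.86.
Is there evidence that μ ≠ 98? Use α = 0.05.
One-sample t-test:
H₀: μ = 98
H₁: μ ≠ 98
df = n - 1 = 32
t = (x̄ - μ₀) / (s/√n) = (98.78 - 98) / (11.86/√33) = 0.378
p-value = 0.7081

Since p-value > α = 0.05, we fail to reject H₀.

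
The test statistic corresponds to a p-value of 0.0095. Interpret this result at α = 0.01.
Since p = 0.0095 < α = 0.01, reject H₀.
There is sufficient evidence to reject the null hypothesis; the result is statistically significant at the 0.01 level.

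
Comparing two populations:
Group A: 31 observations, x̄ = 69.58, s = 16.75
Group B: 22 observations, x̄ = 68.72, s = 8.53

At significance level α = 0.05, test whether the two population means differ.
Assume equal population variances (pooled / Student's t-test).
Student's two-sample t-test (equal variances):
H₀: μ₁ = μ₂
H₁: μ₁ ≠ μ₂
df = n₁ + n₂ - 2 = 51
Pooled variance s_p² = [(n₁-1)s₁² + (n₂-1)s₂²] / (n₁ + n₂ - 2) = [(30)(16.75²) + (21)(8.53²)] / 51 = 194.9971
SE = √(s_p²(1/n₁ + 1/n₂)) = √(194.9971 × (1/31 + 1/22)) = 3.8928
t = (x̄₁ - x̄₂) / SE = (69.58 - 68.72) / 3.8928 = 0.86 / 3.8928 = 0.221
p-value = 0.8260

Since p-value > α = 0.05, we fail to reject H₀.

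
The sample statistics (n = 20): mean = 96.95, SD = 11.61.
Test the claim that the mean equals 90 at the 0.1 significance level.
One-sample t-test:
H₀: μ = 90
H₁: μ ≠ 90
df = n - 1 = 19
t = (x̄ - μ₀) / (s/√n) = (96.95 - 90) / (11.61/√20) = 2.677
p-value = 0.0149

Since p-value < α = 0.1, we reject H₀.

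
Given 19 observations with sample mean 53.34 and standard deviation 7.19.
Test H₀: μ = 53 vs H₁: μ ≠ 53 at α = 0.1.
One-sample t-test:
H₀: μ = 53
H₁: μ ≠ 53
df = n - 1 = 18
t = (x̄ - μ₀) / (s/√n) = (53.34 - 53) / (7.19/√19) = 0.206
p-value = 0.8390

Since p-value > α = 0.1, we fail to reject H₀.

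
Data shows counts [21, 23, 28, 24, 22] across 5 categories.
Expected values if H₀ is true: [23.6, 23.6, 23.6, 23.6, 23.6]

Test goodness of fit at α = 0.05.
Chi-square goodness of fit test:
H₀: observed counts match expected distribution
H₁: observed counts differ from expected distribution
df = k - 1 = 4
χ² = Σ(O - E)²/E
   = (21 - 23.6)²/23.6 + (23 - 23.6)²/23.6 + (28 - 23.6)²/23.6 + (24 - 23.6)²/23.6 + (22 - 23.6)²/23.6
   = 0.286 + 0.015 + 0.820 + 0.007 + 0.108
   = 1.24
p-value = 0.8719

Since p-value > α = 0.05, we fail to reject H₀.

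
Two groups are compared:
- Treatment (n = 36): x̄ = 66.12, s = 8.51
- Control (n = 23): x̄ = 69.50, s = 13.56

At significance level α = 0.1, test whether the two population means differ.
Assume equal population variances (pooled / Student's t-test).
Student's two-sample t-test (equal variances):
H₀: μ₁ = μ₂
H₁: μ₁ ≠ μ₂
df = n₁ + n₂ - 2 = 57
Pooled variance s_p² = [(n₁-1)s₁² + (n₂-1)s₂²] / (n₁ + n₂ - 2) = [(35)(8.51²) + (22)(13.56²)] / 57 = 115.4372
SE = √(s_p²(1/n₁ + 1/n₂)) = √(115.4372 × (1/36 + 1/23)) = 2.8680
t = (x̄₁ - x̄₂) / SE = (66.12 - 69.50) / 2.8680 = -3.38 / 2.8680 = -1.179
p-value = 0.2435

Since p-value > α = 0.1, we fail to reject H₀.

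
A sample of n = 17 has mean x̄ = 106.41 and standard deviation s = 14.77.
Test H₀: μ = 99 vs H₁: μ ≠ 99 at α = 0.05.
One-sample t-test:
H₀: μ = 99
H₁: μ ≠ 99
df = n - 1 = 16
t = (x̄ - μ₀) / (s/√n) = (106.41 - 99) / (14.77/√17) = 2.069
p-value = 0.0551

Since p-value > α = 0.05, we fail to reject H₀.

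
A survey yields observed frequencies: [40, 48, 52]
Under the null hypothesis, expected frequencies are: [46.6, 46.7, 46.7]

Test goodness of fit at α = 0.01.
Chi-square goodness of fit test:
H₀: observed counts match expected distribution
H₁: observed counts differ from expected distribution
df = k - 1 = 2
χ² = Σ(O - E)²/E
   = (40 - 46.6)²/46.6 + (48 - 46.7)²/46.7 + (52 - 46.7)²/46.7
   = 0.935 + 0.036 + 0.601
   = 1.57
p-value = 0.4556

Since p-value > α = 0.01, we fail to reject H₀.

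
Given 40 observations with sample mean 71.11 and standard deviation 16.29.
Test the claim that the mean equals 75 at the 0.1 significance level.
One-sample t-test:
H₀: μ = 75
H₁: μ ≠ 75
df = n - 1 = 39
t = (x̄ - μ₀) / (s/√n) = (71.11 - 75) / (16.29/√40) = -1.510
p-value = 0.1390

Since p-value > α = 0.1, we fail to reject H₀.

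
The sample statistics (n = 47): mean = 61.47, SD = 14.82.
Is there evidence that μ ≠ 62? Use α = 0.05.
One-sample t-test:
H₀: μ = 62
H₁: μ ≠ 62
df = n - 1 = 46
t = (x̄ - μ₀) / (s/√n) = (61.47 - 62) / (14.82/√47) = -0.245
p-value = 0.8074

Since p-value > α = 0.05, we fail to reject H₀.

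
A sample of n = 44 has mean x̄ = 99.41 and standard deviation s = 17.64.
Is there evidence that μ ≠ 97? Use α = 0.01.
One-sample t-test:
H₀: μ = 97
H₁: μ ≠ 97
df = n - 1 = 43
t = (x̄ - μ₀) / (s/√n) = (99.41 - 97) / (17.64/√44) = 0.906
p-value = 0.3699

Since p-value > α = 0.01, we fail to reject H₀.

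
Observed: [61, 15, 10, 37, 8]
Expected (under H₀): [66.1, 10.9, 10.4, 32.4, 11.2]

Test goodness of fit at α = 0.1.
Chi-square goodness of fit test:
H₀: observed counts match expected distribution
H₁: observed counts differ from expected distribution
df = k - 1 = 4
χ² = Σ(O - E)²/E
   = (61 - 66.1)²/66.1 + (15 - 10.9)²/10.9 + (10 - 10.4)²/10.4 + (37 - 32.4)²/32.4 + (8 - 11.2)²/11.2
   = 0.393 + 1.542 + 0.015 + 0.653 + 0.914
   = 3.52
p-value = 0.4751

Since p-value > α = 0.1, we fail to reject H₀.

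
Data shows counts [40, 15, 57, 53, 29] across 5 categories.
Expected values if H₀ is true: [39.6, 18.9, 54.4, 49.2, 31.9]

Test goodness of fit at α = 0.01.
Chi-square goodness of fit test:
H₀: observed counts match expected distribution
H₁: observed counts differ from expected distribution
df = k - 1 = 4
χ² = Σ(O - E)²/E
   = (40 - 39.6)²/39.6 + (15 - 18.9)²/18.9 + (57 - 54.4)²/54.4 + (53 - 49.2)²/49.2 + (29 - 31.9)²/31.9
   = 0.004 + 0.805 + 0.124 + 0.293 + 0.264
   = 1.49
p-value = 0.8284

Since p-value > α = 0.01, we fail to reject H₀.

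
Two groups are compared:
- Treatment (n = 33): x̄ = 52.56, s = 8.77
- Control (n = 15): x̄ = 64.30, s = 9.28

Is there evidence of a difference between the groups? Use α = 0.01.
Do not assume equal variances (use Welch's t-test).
Welch's two-sample t-test:
H₀: μ₁ = μ₂
H₁: μ₁ ≠ μ₂
s₁²/n₁ = 8.77²/33 = 2.3307,  s₂²/n₂ = 9.28²/15 = 5.7412
SE = √(s₁²/n₁ + s₂²/n₂) = √(2.3307 + 5.7412) = 2.8411
df (Welch-Satterthwaite) = (s₁²/n₁ + s₂²/n₂)² / [(s₁²/n₁)²/(n₁-1) + (s₂²/n₂)²/(n₂-1)] ≈ 25.81
t = (x̄₁ - x̄₂) / SE = (52.56 - 64.30) / 2.8411 = -11.74 / 2.8411 = -4.132
p-value = 0.0003

Since p-value < α = 0.01, we reject H₀.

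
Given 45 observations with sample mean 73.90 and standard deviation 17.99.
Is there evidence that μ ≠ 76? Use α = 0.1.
One-sample t-test:
H₀: μ = 76
H₁: μ ≠ 76
df = n - 1 = 44
t = (x̄ - μ₀) / (s/√n) = (73.90 - 76) / (17.99/√45) = -0.783
p-value = 0.4378

Since p-value > α = 0.1, we fail to reject H₀.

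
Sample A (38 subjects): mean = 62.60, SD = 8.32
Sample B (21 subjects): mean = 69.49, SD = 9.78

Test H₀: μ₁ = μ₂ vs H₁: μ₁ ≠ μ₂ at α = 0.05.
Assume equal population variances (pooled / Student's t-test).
Student's two-sample t-test (equal variances):
H₀: μ₁ = μ₂
H₁: μ₁ ≠ μ₂
df = n₁ + n₂ - 2 = 57
Pooled variance s_p² = [(n₁-1)s₁² + (n₂-1)s₂²] / (n₁ + n₂ - 2) = [(37)(8.32²) + (20)(9.78²)] / 57 = 78.4947
SE = √(s_p²(1/n₁ + 1/n₂)) = √(78.4947 × (1/38 + 1/21)) = 2.4090
t = (x̄₁ - x̄₂) / SE = (62.60 - 69.49) / 2.4090 = -6.89 / 2.4090 = -2.860
p-value = 0.0059

Since p-value < α = 0.05, we reject H₀.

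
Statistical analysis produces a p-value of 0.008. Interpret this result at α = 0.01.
Since p = 0.008 < α = 0.01, reject H₀.
There is sufficient evidence to reject the null hypothesis; the result is statistically significant at the 0.01 level.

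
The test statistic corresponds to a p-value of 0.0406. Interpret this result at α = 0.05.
Since p = 0.0406 < α = 0.05, reject H₀.
There is sufficient evidence to reject the null hypothesis; the result is statistically significant at the 0.05 level.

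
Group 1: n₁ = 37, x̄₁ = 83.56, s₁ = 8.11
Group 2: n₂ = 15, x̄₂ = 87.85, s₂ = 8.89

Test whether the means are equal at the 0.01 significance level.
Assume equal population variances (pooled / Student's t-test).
Student's two-sample t-test (equal variances):
H₀: μ₁ = μ₂
H₁: μ₁ ≠ μ₂
df = n₁ + n₂ - 2 = 50
Pooled variance s_p² = [(n₁-1)s₁² + (n₂-1)s₂²] / (n₁ + n₂ - 2) = [(36)(8.11²) + (14)(8.89²)] / 50 = 69.4849
SE = √(s_p²(1/n₁ + 1/n₂)) = √(69.4849 × (1/37 + 1/15)) = 2.5515
t = (x̄₁ - x̄₂) / SE = (83.56 - 87.85) / 2.5515 = -4.29 / 2.5515 = -1.681
p-value = 0.0989

Since p-value > α = 0.01, we fail to reject H₀.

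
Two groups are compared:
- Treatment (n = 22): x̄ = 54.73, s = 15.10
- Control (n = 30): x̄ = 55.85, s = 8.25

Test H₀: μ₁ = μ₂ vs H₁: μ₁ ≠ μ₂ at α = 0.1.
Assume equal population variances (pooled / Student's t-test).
Student's two-sample t-test (equal variances):
H₀: μ₁ = μ₂
H₁: μ₁ ≠ μ₂
df = n₁ + n₂ - 2 = 50
Pooled variance s_p² = [(n₁-1)s₁² + (n₂-1)s₂²] / (n₁ + n₂ - 2) = [(21)(15.10²) + (29)(8.25²)] / 50 = 135.2405
SE = √(s_p²(1/n₁ + 1/n₂)) = √(135.2405 × (1/22 + 1/30)) = 3.2642
t = (x̄₁ - x̄₂) / SE = (54.73 - 55.85) / 3.2642 = -1.12 / 3.2642 = -0.343
p-value = 0.7330

Since p-value > α = 0.1, we fail to reject H₀.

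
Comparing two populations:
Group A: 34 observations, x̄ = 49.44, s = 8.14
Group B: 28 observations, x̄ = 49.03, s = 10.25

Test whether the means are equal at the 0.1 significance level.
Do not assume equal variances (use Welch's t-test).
Welch's two-sample t-test:
H₀: μ₁ = μ₂
H₁: μ₁ ≠ μ₂
s₁²/n₁ = 8.14²/34 = 1.9488,  s₂²/n₂ = 10.25²/28 = 3.7522
SE = √(s₁²/n₁ + s₂²/n₂) = √(1.9488 + 3.7522) = 2.3877
df (Welch-Satterthwaite) = (s₁²/n₁ + s₂²/n₂)² / [(s₁²/n₁)²/(n₁-1) + (s₂²/n₂)²/(n₂-1)] ≈ 51.06
t = (x̄₁ - x̄₂) / SE = (49.44 - 49.03) / 2.3877 = 0.41 / 2.3877 = 0.172
p-value = 0.8643

Since p-value > α = 0.1, we fail to reject H₀.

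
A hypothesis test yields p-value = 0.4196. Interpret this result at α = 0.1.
Since p = 0.4196 > α = 0.1, fail to reject H₀.
There is insufficient evidence to reject the null hypothesis; the result is not statistically significant at the 0.1 level.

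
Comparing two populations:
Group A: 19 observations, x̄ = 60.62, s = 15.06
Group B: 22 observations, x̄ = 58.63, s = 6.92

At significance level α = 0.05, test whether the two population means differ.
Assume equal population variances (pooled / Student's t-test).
Student's two-sample t-test (equal variances):
H₀: μ₁ = μ₂
H₁: μ₁ ≠ μ₂
df = n₁ + n₂ - 2 = 39
Pooled variance s_p² = [(n₁-1)s₁² + (n₂-1)s₂²] / (n₁ + n₂ - 2) = [(18)(15.06²) + (21)(6.92²)] / 39 = 130.4636
SE = √(s_p²(1/n₁ + 1/n₂)) = √(130.4636 × (1/19 + 1/22)) = 3.5772
t = (x̄₁ - x̄₂) / SE = (60.62 - 58.63) / 3.5772 = 1.99 / 3.5772 = 0.556
p-value = 0.5812

Since p-value > α = 0.05, we fail to reject H₀.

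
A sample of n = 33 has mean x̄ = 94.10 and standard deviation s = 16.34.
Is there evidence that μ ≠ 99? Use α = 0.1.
One-sample t-test:
H₀: μ = 99
H₁: μ ≠ 99
df = n - 1 = 32
t = (x̄ - μ₀) / (s/√n) = (94.10 - 99) / (16.34/√33) = -1.723
p-value = 0.0946

Since p-value < α = 0.1, we reject H₀.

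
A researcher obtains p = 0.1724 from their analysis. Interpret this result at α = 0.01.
Since p = 0.1724 > α = 0.01, fail to reject H₀.
There is insufficient evidence to reject the null hypothesis; the result is not statistically significant at the 0.01 level.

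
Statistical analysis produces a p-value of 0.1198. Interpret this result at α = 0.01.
Since p = 0.1198 > α = 0.01, fail to reject H₀.
There is insufficient evidence to reject the null hypothesis; the result is not statistically significant at the 0.01 level.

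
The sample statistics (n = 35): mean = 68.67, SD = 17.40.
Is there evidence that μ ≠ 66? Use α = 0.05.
One-sample t-test:
H₀: μ = 66
H₁: μ ≠ 66
df = n - 1 = 34
t = (x̄ - μ₀) / (s/√n) = (68.67 - 66) / (17.40/√35) = 0.908
p-value = 0.3704

Since p-value > α = 0.05, we fail to reject H₀.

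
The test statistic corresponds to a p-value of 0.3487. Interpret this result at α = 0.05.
Since p = 0.3487 > α = 0.05, fail to reject H₀.
There is insufficient evidence to reject the null hypothesis; the result is not statistically significant at the 0.05 level.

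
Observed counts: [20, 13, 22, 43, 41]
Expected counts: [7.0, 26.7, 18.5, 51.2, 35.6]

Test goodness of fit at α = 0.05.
Chi-square goodness of fit test:
H₀: observed counts match expected distribution
H₁: observed counts differ from expected distribution
df = k - 1 = 4
χ² = Σ(O - E)²/E
   = (20 - 7.0)²/7.0 + (13 - 26.7)²/26.7 + (22 - 18.5)²/18.5 + (43 - 51.2)²/51.2 + (41 - 35.6)²/35.6
   = 24.143 + 7.030 + 0.662 + 1.313 + 0.819
   = 33.97
p-value < 0.0001

Since p-value < α = 0.05, we reject H₀.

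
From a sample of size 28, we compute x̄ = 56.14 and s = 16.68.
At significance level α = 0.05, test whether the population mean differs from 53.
One-sample t-test:
H₀: μ = 53
H₁: μ ≠ 53
df = n - 1 = 27
t = (x̄ - μ₀) / (s/√n) = (56.14 - 53) / (16.68/√28) = 0.996
p-value = 0.3280

Since p-value > α = 0.05, we fail to reject H₀.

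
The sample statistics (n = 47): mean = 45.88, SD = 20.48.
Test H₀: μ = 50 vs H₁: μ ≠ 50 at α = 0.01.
One-sample t-test:
H₀: μ = 50
H₁: μ ≠ 50
df = n - 1 = 46
t = (x̄ - μ₀) / (s/√n) = (45.88 - 50) / (20.48/√47) = -1.379
p-value = 0.1745

Since p-value > α = 0.01, we fail to reject H₀.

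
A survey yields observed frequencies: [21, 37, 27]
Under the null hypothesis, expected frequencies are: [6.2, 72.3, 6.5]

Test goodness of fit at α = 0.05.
Chi-square goodness of fit test:
H₀: observed counts match expected distribution
H₁: observed counts differ from expected distribution
df = k - 1 = 2
χ² = Σ(O - E)²/E
   = (21 - 6.2)²/6.2 + (37 - 72.3)²/72.3 + (27 - 6.5)²/6.5
   = 35.329 + 17.235 + 64.654
   = 117.22
p-value < 0.0001

Since p-value < α = 0.05, we reject H₀.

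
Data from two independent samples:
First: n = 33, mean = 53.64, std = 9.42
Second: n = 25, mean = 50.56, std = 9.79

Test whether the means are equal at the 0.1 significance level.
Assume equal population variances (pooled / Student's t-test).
Student's two-sample t-test (equal variances):
H₀: μ₁ = μ₂
H₁: μ₁ ≠ μ₂
df = n₁ + n₂ - 2 = 56
Pooled variance s_p² = [(n₁-1)s₁² + (n₂-1)s₂²] / (n₁ + n₂ - 2) = [(32)(9.42²) + (24)(9.79²)] / 56 = 91.7826
SE = √(s_p²(1/n₁ + 1/n₂)) = √(91.7826 × (1/33 + 1/25)) = 2.5402
t = (x̄₁ - x̄₂) / SE = (53.64 - 50.56) / 2.5402 = 3.08 / 2.5402 = 1.213
p-value = 0.2304

Since p-value > α = 0.1, we fail to reject H₀.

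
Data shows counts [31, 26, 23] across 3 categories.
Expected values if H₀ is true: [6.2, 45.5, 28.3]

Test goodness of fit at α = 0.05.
Chi-square goodness of fit test:
H₀: observed counts match expected distribution
H₁: observed counts differ from expected distribution
df = k - 1 = 2
χ² = Σ(O - E)²/E
   = (31 - 6.2)²/6.2 + (26 - 45.5)²/45.5 + (23 - 28.3)²/28.3
   = 99.200 + 8.357 + 0.993
   = 108.55
p-value < 0.0001

Since p-value < α = 0.05, we reject H₀.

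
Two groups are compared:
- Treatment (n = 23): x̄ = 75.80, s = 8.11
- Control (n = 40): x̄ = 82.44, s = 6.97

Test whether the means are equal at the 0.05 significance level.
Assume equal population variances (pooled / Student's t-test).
Student's two-sample t-test (equal variances):
H₀: μ₁ = μ₂
H₁: μ₁ ≠ μ₂
df = n₁ + n₂ - 2 = 61
Pooled variance s_p² = [(n₁-1)s₁² + (n₂-1)s₂²] / (n₁ + n₂ - 2) = [(22)(8.11²) + (39)(6.97²)] / 61 = 54.7810
SE = √(s_p²(1/n₁ + 1/n₂)) = √(54.7810 × (1/23 + 1/40)) = 1.9368
t = (x̄₁ - x̄₂) / SE = (75.80 - 82.44) / 1.9368 = -6.64 / 1.9368 = -3.428
p-value = 0.0011

Since p-value < α = 0.05, we reject H₀.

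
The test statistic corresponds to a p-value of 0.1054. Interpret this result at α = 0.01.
Since p = 0.1054 > α = 0.01, fail to reject H₀.
There is insufficient evidence to reject the null hypothesis; the result is not statistically significant at the 0.01 level.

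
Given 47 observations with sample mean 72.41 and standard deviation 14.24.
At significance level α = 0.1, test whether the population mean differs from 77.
One-sample t-test:
H₀: μ = 77
H₁: μ ≠ 77
df = n - 1 = 46
t = (x̄ - μ₀) / (s/√n) = (72.41 - 77) / (14.24/√47) = -2.210
p-value = 0.0321

Since p-value < α = 0.1, we reject H₀.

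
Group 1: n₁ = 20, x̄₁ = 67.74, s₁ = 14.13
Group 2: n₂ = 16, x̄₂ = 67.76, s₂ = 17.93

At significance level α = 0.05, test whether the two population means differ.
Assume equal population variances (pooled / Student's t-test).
Student's two-sample t-test (equal variances):
H₀: μ₁ = μ₂
H₁: μ₁ ≠ μ₂
df = n₁ + n₂ - 2 = 34
Pooled variance s_p² = [(n₁-1)s₁² + (n₂-1)s₂²] / (n₁ + n₂ - 2) = [(19)(14.13²) + (15)(17.93²)] / 34 = 253.4045
SE = √(s_p²(1/n₁ + 1/n₂)) = √(253.4045 × (1/20 + 1/16)) = 5.3393
t = (x̄₁ - x̄₂) / SE = (67.74 - 67.76) / 5.3393 = -0.02 / 5.3393 = -0.004
p-value = 0.9970

Since p-value > α = 0.05, we fail to reject H₀.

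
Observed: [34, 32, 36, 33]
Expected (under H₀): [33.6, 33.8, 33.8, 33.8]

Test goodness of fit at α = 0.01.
Chi-square goodness of fit test:
H₀: observed counts match expected distribution
H₁: observed counts differ from expected distribution
df = k - 1 = 3
χ² = Σ(O - E)²/E
   = (34 - 33.6)²/33.6 + (32 - 33.8)²/33.8 + (36 - 33.8)²/33.8 + (33 - 33.8)²/33.8
   = 0.005 + 0.096 + 0.143 + 0.019
   = 0.26
p-value = 0.9669

Since p-value > α = 0.01, we fail to reject H₀.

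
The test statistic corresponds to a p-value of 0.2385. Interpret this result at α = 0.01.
Since p = 0.2385 > α = 0.01, fail to reject H₀.
There is insufficient evidence to reject the null hypothesis; the result is not statistically significant at the 0.01 level.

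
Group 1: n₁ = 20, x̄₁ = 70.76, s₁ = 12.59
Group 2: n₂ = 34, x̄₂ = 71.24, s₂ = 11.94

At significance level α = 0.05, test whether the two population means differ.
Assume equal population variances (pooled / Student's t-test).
Student's two-sample t-test (equal variances):
H₀: μ₁ = μ₂
H₁: μ₁ ≠ μ₂
df = n₁ + n₂ - 2 = 52
Pooled variance s_p² = [(n₁-1)s₁² + (n₂-1)s₂²] / (n₁ + n₂ - 2) = [(19)(12.59²) + (33)(11.94²)] / 52 = 148.3895
SE = √(s_p²(1/n₁ + 1/n₂)) = √(148.3895 × (1/20 + 1/34)) = 3.4328
t = (x̄₁ - x̄₂) / SE = (70.76 - 71.24) / 3.4328 = -0.48 / 3.4328 = -0.140
p-value = 0.8893

Since p-value > α = 0.05, we fail to reject H₀.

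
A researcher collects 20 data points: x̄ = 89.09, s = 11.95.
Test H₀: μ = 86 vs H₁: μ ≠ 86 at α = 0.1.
One-sample t-test:
H₀: μ = 86
H₁: μ ≠ 86
df = n - 1 = 19
t = (x̄ - μ₀) / (s/√n) = (89.09 - 86) / (11.95/√20) = 1.156
p-value = 0.2619

Since p-value > α = 0.1, we fail to reject H₀.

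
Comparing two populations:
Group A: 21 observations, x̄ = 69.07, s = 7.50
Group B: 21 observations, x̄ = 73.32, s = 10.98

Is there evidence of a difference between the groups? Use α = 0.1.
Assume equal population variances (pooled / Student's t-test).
Student's two-sample t-test (equal variances):
H₀: μ₁ = μ₂
H₁: μ₁ ≠ μ₂
df = n₁ + n₂ - 2 = 40
Pooled variance s_p² = [(n₁-1)s₁² + (n₂-1)s₂²] / (n₁ + n₂ - 2) = [(20)(7.50²) + (20)(10.98²)] / 40 = 88.4052
SE = √(s_p²(1/n₁ + 1/n₂)) = √(88.4052 × (1/21 + 1/21)) = 2.9016
t = (x̄₁ - x̄₂) / SE = (69.07 - 73.32) / 2.9016 = -4.25 / 2.9016 = -1.465
p-value = 0.1508

Since p-value > α = 0.1, we fail to reject H₀.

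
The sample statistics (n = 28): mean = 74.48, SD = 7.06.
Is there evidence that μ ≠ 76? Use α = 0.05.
One-sample t-test:
H₀: μ = 76
H₁: μ ≠ 76
df = n - 1 = 27
t = (x̄ - μ₀) / (s/√n) = (74.48 - 76) / (7.06/√28) = -1.139
p-value = 0.2646

Since p-value > α = 0.05, we fail to reject H₀.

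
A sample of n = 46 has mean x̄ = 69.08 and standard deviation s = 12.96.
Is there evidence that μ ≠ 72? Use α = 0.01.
One-sample t-test:
H₀: μ = 72
H₁: μ ≠ 72
df = n - 1 = 45
t = (x̄ - μ₀) / (s/√n) = (69.08 - 72) / (12.96/√46) = -1.528
p-value = 0.1335

Since p-value > α = 0.01, we fail to reject H₀.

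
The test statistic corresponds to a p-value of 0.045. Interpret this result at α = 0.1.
Since p = 0.045 < α = 0.1, reject H₀.
There is sufficient evidence to reject the null hypothesis; the result is statistically significant at the 0.1 level.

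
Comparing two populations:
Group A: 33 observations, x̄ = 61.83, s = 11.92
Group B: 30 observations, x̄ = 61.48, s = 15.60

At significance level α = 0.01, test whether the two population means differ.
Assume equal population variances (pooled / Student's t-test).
Student's two-sample t-test (equal variances):
H₀: μ₁ = μ₂
H₁: μ₁ ≠ μ₂
df = n₁ + n₂ - 2 = 61
Pooled variance s_p² = [(n₁-1)s₁² + (n₂-1)s₂²] / (n₁ + n₂ - 2) = [(32)(11.92²) + (29)(15.60²)] / 61 = 190.2329
SE = √(s_p²(1/n₁ + 1/n₂)) = √(190.2329 × (1/33 + 1/30)) = 3.4793
t = (x̄₁ - x̄₂) / SE = (61.83 - 61.48) / 3.4793 = 0.35 / 3.4793 = 0.101
p-value = 0.9202

Since p-value > α = 0.01, we fail to reject H₀.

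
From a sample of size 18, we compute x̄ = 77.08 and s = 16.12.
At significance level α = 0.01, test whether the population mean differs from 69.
One-sample t-test:
H₀: μ = 69
H₁: μ ≠ 69
df = n - 1 = 17
t = (x̄ - μ₀) / (s/√n) = (77.08 - 69) / (16.12/√18) = 2.127
p-value = 0.0484

Since p-value > α = 0.01, we fail to reject H₀.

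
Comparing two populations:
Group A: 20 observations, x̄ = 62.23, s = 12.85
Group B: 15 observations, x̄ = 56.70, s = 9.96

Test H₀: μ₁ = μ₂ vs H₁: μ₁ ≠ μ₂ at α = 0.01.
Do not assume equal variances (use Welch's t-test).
Welch's two-sample t-test:
H₀: μ₁ = μ₂
H₁: μ₁ ≠ μ₂
s₁²/n₁ = 12.85²/20 = 8.2561,  s₂²/n₂ = 9.96²/15 = 6.6134
SE = √(s₁²/n₁ + s₂²/n₂) = √(8.2561 + 6.6134) = 3.8561
df (Welch-Satterthwaite) = (s₁²/n₁ + s₂²/n₂)² / [(s₁²/n₁)²/(n₁-1) + (s₂²/n₂)²/(n₂-1)] ≈ 32.94
t = (x̄₁ - x̄₂) / SE = (62.23 - 56.70) / 3.8561 = 5.53 / 3.8561 = 1.434
p-value = 0.1610

Since p-value > α = 0.01, we fail to reject H₀.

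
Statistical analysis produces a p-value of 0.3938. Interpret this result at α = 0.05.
Since p = 0.3938 > α = 0.05, fail to reject H₀.
There is insufficient evidence to reject the null hypothesis; the result is not statistically significant at the 0.05 level.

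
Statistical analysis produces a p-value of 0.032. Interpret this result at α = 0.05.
Since p = 0.032 < α = 0.05, reject H₀.
There is sufficient evidence to reject the null hypothesis; the result is statistically significant at the 0.05 level.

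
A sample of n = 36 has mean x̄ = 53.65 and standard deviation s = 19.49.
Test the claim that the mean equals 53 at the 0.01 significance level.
One-sample t-test:
H₀: μ = 53
H₁: μ ≠ 53
df = n - 1 = 35
t = (x̄ - μ₀) / (s/√n) = (53.65 - 53) / (19.49/√36) = 0.200
p-value = 0.8426

Since p-value > α = 0.01, we fail to reject H₀.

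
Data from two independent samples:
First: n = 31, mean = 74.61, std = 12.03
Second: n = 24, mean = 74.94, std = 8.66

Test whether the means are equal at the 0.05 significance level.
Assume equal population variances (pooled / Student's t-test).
Student's two-sample t-test (equal variances):
H₀: μ₁ = μ₂
H₁: μ₁ ≠ μ₂
df = n₁ + n₂ - 2 = 53
Pooled variance s_p² = [(n₁-1)s₁² + (n₂-1)s₂²] / (n₁ + n₂ - 2) = [(30)(12.03²) + (23)(8.66²)] / 53 = 114.4628
SE = √(s_p²(1/n₁ + 1/n₂)) = √(114.4628 × (1/31 + 1/24)) = 2.9089
t = (x̄₁ - x̄₂) / SE = (74.61 - 74.94) / 2.9089 = -0.33 / 2.9089 = -0.113
p-value = 0.9101

Since p-value > α = 0.05, we fail to reject H₀.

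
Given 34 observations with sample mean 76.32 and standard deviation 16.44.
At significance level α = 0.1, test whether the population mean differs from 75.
One-sample t-test:
H₀: μ = 75
H₁: μ ≠ 75
df = n - 1 = 33
t = (x̄ - μ₀) / (s/√n) = (76.32 - 75) / (16.44/√34) = 0.468
p-value = 0.6427

Since p-value > α = 0.1, we fail to reject H₀.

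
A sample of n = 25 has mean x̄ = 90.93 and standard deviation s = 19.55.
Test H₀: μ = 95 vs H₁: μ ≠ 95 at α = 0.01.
One-sample t-test:
H₀: μ = 95
H₁: μ ≠ 95
df = n - 1 = 24
t = (x̄ - μ₀) / (s/√n) = (90.93 - 95) / (19.55/√25) = -1.041
p-value = 0.3083

Since p-value > α = 0.01, we fail to reject H₀.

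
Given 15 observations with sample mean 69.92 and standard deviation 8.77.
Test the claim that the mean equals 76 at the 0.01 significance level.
One-sample t-test:
H₀: μ = 76
H₁: μ ≠ 76
df = n - 1 = 14
t = (x̄ - μ₀) / (s/√n) = (69.92 - 76) / (8.77/√15) = -2.685
p-value = 0.0178

Since p-value > α = 0.01, we fail to reject H₀.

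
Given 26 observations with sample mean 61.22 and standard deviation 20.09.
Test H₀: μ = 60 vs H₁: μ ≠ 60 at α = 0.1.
One-sample t-test:
H₀: μ = 60
H₁: μ ≠ 60
df = n - 1 = 25
t = (x̄ - μ₀) / (s/√n) = (61.22 - 60) / (20.09/√26) = 0.310
p-value = 0.7594

Since p-value > α = 0.1, we fail to reject H₀.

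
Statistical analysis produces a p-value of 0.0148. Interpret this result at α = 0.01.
Since p = 0.0148 > α = 0.01, fail to reject H₀.
There is insufficient evidence to reject the null hypothesis; the result is not statistically significant at the 0.01 level.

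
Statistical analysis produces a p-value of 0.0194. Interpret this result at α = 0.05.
Since p = 0.0194 < α = 0.05, reject H₀.
There is sufficient evidence to reject the null hypothesis; the result is statistically significant at the 0.05 level.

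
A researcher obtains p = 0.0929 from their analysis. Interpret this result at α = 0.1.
Since p = 0.0929 < α = 0.1, reject H₀.
There is sufficient evidence to reject the null hypothesis; the result is statistically significant at the 0.1 level.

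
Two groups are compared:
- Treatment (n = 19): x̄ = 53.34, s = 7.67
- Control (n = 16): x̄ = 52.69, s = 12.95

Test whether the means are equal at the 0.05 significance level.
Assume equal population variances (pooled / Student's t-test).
Student's two-sample t-test (equal variances):
H₀: μ₁ = μ₂
H₁: μ₁ ≠ μ₂
df = n₁ + n₂ - 2 = 33
Pooled variance s_p² = [(n₁-1)s₁² + (n₂-1)s₂²] / (n₁ + n₂ - 2) = [(18)(7.67²) + (15)(12.95²)] / 33 = 108.3169
SE = √(s_p²(1/n₁ + 1/n₂)) = √(108.3169 × (1/19 + 1/16)) = 3.5314
t = (x̄₁ - x̄₂) / SE = (53.34 - 52.69) / 3.5314 = 0.65 / 3.5314 = 0.184
p-value = 0.8551

Since p-value > α = 0.05, we fail to reject H₀.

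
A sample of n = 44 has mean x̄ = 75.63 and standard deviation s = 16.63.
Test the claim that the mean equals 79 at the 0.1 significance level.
One-sample t-test:
H₀: μ = 79
H₁: μ ≠ 79
df = n - 1 = 43
t = (x̄ - μ₀) / (s/√n) = (75.63 - 79) / (16.63/√44) = -1.344
p-value = 0.1859

Since p-value > α = 0.1, we fail to reject H₀.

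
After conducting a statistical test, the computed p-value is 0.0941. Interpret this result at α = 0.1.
Since p = 0.0941 < α = 0.1, reject H₀.
There is sufficient evidence to reject the null hypothesis; the result is statistically significant at the 0.1 level.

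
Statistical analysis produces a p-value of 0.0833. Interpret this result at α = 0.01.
Since p = 0.0833 > α = 0.01, fail to reject H₀.
There is insufficient evidence to reject the null hypothesis; the result is not statistically significant at the 0.01 level.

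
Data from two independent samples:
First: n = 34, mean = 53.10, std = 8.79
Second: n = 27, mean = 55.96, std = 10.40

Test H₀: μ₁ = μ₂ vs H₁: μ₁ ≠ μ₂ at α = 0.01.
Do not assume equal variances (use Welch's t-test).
Welch's two-sample t-test:
H₀: μ₁ = μ₂
H₁: μ₁ ≠ μ₂
s₁²/n₁ = 8.79²/34 = 2.2725,  s₂²/n₂ = 10.40²/27 = 4.0059
SE = √(s₁²/n₁ + s₂²/n₂) = √(2.2725 + 4.0059) = 2.5057
df (Welch-Satterthwaite) = (s₁²/n₁ + s₂²/n₂)² / [(s₁²/n₁)²/(n₁-1) + (s₂²/n₂)²/(n₂-1)] ≈ 50.95
t = (x̄₁ - x̄₂) / SE = (53.10 - 55.96) / 2.5057 = -2.86 / 2.5057 = -1.141
p-value = 0.2590

Since p-value > α = 0.01, we fail to reject H₀.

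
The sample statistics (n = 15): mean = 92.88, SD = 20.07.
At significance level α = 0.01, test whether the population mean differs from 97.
One-sample t-test:
H₀: μ = 97
H₁: μ ≠ 97
df = n - 1 = 14
t = (x̄ - μ₀) / (s/√n) = (92.88 - 97) / (20.07/√15) = -0.795
p-value = 0.4399

Since p-value > α = 0.01, we fail to reject H₀.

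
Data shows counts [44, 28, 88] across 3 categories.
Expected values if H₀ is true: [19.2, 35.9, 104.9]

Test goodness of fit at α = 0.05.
Chi-square goodness of fit test:
H₀: observed counts match expected distribution
H₁: observed counts differ from expected distribution
df = k - 1 = 2
χ² = Σ(O - E)²/E
   = (44 - 19.2)²/19.2 + (28 - 35.9)²/35.9 + (88 - 104.9)²/104.9
   = 32.033 + 1.738 + 2.723
   = 36.49
p-value < 0.0001

Since p-value < α = 0.05, we reject H₀.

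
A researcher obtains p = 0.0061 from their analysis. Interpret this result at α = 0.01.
Since p = 0.0061 < α = 0.01, reject H₀.
There is sufficient evidence to reject the null hypothesis; the result is statistically significant at the 0.01 level.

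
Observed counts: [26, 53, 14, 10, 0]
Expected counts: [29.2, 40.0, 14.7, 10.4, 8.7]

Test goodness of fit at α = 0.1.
Chi-square goodness of fit test:
H₀: observed counts match expected distribution
H₁: observed counts differ from expected distribution
df = k - 1 = 4
χ² = Σ(O - E)²/E
   = (26 - 29.2)²/29.2 + (53 - 40.0)²/40.0 + (14 - 14.7)²/14.7 + (10 - 10.4)²/10.4 + (0 - 8.7)²/8.7
   = 0.351 + 4.225 + 0.033 + 0.015 + 8.700
   = 13.32
p-value = 0.0098

Since p-value < α = 0.1, we reject H₀.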